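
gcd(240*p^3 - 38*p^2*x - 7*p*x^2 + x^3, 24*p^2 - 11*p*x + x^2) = -8*p + x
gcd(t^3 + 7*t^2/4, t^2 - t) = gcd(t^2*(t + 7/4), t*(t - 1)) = t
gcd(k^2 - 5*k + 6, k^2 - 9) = k - 3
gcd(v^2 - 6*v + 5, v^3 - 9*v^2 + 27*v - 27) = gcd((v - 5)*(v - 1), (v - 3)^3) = 1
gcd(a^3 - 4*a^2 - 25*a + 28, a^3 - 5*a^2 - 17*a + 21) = a^2 - 8*a + 7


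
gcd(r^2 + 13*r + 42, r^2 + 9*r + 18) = r + 6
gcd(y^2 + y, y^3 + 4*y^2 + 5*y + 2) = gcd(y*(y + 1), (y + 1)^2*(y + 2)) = y + 1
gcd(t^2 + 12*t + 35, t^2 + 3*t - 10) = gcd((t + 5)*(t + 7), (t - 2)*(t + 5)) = t + 5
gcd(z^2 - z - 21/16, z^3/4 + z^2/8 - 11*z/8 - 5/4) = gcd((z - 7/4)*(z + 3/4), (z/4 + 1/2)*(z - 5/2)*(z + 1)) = 1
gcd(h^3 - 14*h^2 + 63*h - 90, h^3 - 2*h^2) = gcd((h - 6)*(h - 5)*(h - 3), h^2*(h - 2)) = 1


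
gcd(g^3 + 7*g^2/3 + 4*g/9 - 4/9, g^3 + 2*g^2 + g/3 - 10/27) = g^2 + g/3 - 2/9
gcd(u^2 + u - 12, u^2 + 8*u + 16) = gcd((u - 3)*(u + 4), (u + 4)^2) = u + 4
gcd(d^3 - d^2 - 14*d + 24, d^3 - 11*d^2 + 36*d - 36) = d^2 - 5*d + 6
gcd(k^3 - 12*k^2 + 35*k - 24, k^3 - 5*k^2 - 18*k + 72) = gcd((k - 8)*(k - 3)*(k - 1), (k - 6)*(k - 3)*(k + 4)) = k - 3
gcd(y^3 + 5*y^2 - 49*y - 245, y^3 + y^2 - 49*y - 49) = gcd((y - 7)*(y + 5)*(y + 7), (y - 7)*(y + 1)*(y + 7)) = y^2 - 49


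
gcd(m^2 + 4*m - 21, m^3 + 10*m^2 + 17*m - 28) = m + 7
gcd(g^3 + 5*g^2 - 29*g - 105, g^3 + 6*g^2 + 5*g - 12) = g + 3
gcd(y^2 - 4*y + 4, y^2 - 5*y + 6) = y - 2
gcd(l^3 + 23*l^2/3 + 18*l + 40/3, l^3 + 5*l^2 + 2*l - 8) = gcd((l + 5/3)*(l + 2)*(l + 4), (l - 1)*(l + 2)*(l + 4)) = l^2 + 6*l + 8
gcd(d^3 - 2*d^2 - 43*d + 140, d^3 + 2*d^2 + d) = 1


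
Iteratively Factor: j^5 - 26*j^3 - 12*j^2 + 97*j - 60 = (j - 5)*(j^4 + 5*j^3 - j^2 - 17*j + 12) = (j - 5)*(j + 4)*(j^3 + j^2 - 5*j + 3) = (j - 5)*(j + 3)*(j + 4)*(j^2 - 2*j + 1) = (j - 5)*(j - 1)*(j + 3)*(j + 4)*(j - 1)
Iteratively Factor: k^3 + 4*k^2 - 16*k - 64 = (k - 4)*(k^2 + 8*k + 16) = (k - 4)*(k + 4)*(k + 4)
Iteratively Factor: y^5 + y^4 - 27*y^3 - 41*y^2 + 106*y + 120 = (y - 2)*(y^4 + 3*y^3 - 21*y^2 - 83*y - 60) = (y - 2)*(y + 1)*(y^3 + 2*y^2 - 23*y - 60) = (y - 2)*(y + 1)*(y + 4)*(y^2 - 2*y - 15) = (y - 5)*(y - 2)*(y + 1)*(y + 4)*(y + 3)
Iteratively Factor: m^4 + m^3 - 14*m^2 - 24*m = (m + 2)*(m^3 - m^2 - 12*m) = m*(m + 2)*(m^2 - m - 12) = m*(m - 4)*(m + 2)*(m + 3)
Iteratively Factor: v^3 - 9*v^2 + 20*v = (v - 4)*(v^2 - 5*v) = (v - 5)*(v - 4)*(v)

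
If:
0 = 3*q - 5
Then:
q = 5/3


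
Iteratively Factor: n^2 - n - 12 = (n - 4)*(n + 3)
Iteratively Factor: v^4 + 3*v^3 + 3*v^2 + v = (v + 1)*(v^3 + 2*v^2 + v) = (v + 1)^2*(v^2 + v) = v*(v + 1)^2*(v + 1)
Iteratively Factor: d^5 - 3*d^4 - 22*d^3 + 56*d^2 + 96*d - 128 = (d - 4)*(d^4 + d^3 - 18*d^2 - 16*d + 32) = (d - 4)*(d - 1)*(d^3 + 2*d^2 - 16*d - 32) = (d - 4)*(d - 1)*(d + 2)*(d^2 - 16) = (d - 4)^2*(d - 1)*(d + 2)*(d + 4)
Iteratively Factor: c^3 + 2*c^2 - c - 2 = (c + 1)*(c^2 + c - 2) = (c + 1)*(c + 2)*(c - 1)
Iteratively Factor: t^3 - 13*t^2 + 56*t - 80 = (t - 4)*(t^2 - 9*t + 20) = (t - 5)*(t - 4)*(t - 4)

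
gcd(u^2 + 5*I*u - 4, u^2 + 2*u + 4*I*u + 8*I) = u + 4*I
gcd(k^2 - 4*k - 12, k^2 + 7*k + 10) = k + 2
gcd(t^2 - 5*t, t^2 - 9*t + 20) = t - 5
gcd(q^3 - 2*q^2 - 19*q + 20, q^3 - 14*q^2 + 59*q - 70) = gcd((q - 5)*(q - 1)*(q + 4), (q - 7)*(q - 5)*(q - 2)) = q - 5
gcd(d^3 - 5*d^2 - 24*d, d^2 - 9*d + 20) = 1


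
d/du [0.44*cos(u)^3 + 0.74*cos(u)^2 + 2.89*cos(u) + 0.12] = (1.32*sin(u)^2 - 1.48*cos(u) - 4.21)*sin(u)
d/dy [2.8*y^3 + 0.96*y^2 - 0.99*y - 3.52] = 8.4*y^2 + 1.92*y - 0.99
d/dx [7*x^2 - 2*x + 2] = 14*x - 2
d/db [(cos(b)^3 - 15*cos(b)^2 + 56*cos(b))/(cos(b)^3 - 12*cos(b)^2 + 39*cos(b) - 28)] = (-3*cos(b)^2 - 8*cos(b) + 32)*sin(b)/((cos(b) - 4)^2*(cos(b) - 1)^2)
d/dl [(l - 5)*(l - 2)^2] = 3*(l - 4)*(l - 2)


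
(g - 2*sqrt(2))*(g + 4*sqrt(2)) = g^2 + 2*sqrt(2)*g - 16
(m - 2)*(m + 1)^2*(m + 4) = m^4 + 4*m^3 - 3*m^2 - 14*m - 8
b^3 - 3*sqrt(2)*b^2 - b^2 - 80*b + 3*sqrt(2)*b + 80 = (b - 1)*(b - 8*sqrt(2))*(b + 5*sqrt(2))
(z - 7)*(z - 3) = z^2 - 10*z + 21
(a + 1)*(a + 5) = a^2 + 6*a + 5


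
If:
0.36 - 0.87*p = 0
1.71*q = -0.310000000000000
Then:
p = 0.41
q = -0.18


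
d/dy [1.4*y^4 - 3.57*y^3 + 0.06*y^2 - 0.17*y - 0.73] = 5.6*y^3 - 10.71*y^2 + 0.12*y - 0.17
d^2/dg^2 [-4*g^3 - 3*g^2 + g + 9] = -24*g - 6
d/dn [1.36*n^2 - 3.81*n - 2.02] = 2.72*n - 3.81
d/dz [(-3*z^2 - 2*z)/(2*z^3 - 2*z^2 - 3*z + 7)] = (6*z^4 + 8*z^3 + 5*z^2 - 42*z - 14)/(4*z^6 - 8*z^5 - 8*z^4 + 40*z^3 - 19*z^2 - 42*z + 49)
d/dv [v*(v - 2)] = 2*v - 2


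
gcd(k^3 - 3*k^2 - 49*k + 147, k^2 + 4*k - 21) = k^2 + 4*k - 21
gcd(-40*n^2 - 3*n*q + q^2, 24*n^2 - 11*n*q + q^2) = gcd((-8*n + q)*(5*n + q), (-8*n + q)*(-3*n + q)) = -8*n + q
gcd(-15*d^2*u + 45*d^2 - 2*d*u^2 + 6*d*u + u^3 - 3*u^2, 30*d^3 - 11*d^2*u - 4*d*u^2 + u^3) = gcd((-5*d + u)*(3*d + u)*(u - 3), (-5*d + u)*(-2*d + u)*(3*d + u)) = -15*d^2 - 2*d*u + u^2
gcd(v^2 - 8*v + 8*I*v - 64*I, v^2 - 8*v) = v - 8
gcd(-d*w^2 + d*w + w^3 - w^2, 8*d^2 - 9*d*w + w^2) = -d + w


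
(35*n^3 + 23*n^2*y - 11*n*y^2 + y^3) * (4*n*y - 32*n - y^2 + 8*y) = 140*n^4*y - 1120*n^4 + 57*n^3*y^2 - 456*n^3*y - 67*n^2*y^3 + 536*n^2*y^2 + 15*n*y^4 - 120*n*y^3 - y^5 + 8*y^4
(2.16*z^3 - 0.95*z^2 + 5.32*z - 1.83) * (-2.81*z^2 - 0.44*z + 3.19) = -6.0696*z^5 + 1.7191*z^4 - 7.6408*z^3 - 0.229*z^2 + 17.776*z - 5.8377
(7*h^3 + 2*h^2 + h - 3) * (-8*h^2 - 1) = -56*h^5 - 16*h^4 - 15*h^3 + 22*h^2 - h + 3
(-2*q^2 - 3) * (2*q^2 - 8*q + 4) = -4*q^4 + 16*q^3 - 14*q^2 + 24*q - 12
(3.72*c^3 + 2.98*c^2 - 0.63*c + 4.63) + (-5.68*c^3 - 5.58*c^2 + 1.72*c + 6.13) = -1.96*c^3 - 2.6*c^2 + 1.09*c + 10.76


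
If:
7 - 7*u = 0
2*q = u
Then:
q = 1/2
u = 1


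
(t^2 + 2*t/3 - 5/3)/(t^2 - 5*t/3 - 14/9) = 3*(-3*t^2 - 2*t + 5)/(-9*t^2 + 15*t + 14)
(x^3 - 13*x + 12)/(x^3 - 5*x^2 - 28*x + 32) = (x - 3)/(x - 8)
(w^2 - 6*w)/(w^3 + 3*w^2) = (w - 6)/(w*(w + 3))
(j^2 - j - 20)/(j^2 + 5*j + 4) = (j - 5)/(j + 1)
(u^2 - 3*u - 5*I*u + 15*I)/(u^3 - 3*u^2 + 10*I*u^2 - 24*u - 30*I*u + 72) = (u - 5*I)/(u^2 + 10*I*u - 24)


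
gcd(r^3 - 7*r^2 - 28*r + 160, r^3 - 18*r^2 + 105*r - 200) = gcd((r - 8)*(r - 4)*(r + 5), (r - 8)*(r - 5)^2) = r - 8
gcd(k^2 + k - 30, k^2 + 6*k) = k + 6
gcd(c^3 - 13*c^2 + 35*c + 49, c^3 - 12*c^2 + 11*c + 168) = c - 7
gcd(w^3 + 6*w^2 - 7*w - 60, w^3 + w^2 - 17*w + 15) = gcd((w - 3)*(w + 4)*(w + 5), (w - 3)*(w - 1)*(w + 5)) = w^2 + 2*w - 15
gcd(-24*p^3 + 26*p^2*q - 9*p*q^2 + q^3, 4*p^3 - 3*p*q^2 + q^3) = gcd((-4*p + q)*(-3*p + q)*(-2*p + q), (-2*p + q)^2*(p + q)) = 2*p - q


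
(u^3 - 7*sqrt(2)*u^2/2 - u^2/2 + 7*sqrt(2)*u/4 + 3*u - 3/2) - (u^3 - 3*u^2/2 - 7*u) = -7*sqrt(2)*u^2/2 + u^2 + 7*sqrt(2)*u/4 + 10*u - 3/2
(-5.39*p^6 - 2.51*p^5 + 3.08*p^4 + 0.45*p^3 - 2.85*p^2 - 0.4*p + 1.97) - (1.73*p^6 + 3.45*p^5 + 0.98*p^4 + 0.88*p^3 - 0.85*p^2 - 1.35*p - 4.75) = -7.12*p^6 - 5.96*p^5 + 2.1*p^4 - 0.43*p^3 - 2.0*p^2 + 0.95*p + 6.72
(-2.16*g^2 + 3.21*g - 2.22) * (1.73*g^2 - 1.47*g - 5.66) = -3.7368*g^4 + 8.7285*g^3 + 3.6663*g^2 - 14.9052*g + 12.5652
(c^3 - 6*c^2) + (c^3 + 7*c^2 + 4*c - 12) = 2*c^3 + c^2 + 4*c - 12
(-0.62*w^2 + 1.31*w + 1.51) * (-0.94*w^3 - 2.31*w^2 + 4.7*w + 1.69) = 0.5828*w^5 + 0.2008*w^4 - 7.3595*w^3 + 1.6211*w^2 + 9.3109*w + 2.5519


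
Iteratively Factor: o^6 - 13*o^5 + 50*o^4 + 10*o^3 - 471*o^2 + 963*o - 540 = (o - 5)*(o^5 - 8*o^4 + 10*o^3 + 60*o^2 - 171*o + 108) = (o - 5)*(o - 4)*(o^4 - 4*o^3 - 6*o^2 + 36*o - 27) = (o - 5)*(o - 4)*(o - 1)*(o^3 - 3*o^2 - 9*o + 27) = (o - 5)*(o - 4)*(o - 1)*(o + 3)*(o^2 - 6*o + 9) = (o - 5)*(o - 4)*(o - 3)*(o - 1)*(o + 3)*(o - 3)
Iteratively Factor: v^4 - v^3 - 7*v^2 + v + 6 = (v - 1)*(v^3 - 7*v - 6) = (v - 1)*(v + 2)*(v^2 - 2*v - 3) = (v - 3)*(v - 1)*(v + 2)*(v + 1)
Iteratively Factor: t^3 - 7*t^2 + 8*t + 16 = (t + 1)*(t^2 - 8*t + 16) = (t - 4)*(t + 1)*(t - 4)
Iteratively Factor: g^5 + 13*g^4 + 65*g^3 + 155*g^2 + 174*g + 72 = (g + 3)*(g^4 + 10*g^3 + 35*g^2 + 50*g + 24) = (g + 3)*(g + 4)*(g^3 + 6*g^2 + 11*g + 6) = (g + 2)*(g + 3)*(g + 4)*(g^2 + 4*g + 3) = (g + 2)*(g + 3)^2*(g + 4)*(g + 1)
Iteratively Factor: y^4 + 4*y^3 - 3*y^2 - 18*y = (y + 3)*(y^3 + y^2 - 6*y) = y*(y + 3)*(y^2 + y - 6) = y*(y - 2)*(y + 3)*(y + 3)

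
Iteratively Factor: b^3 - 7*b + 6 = (b - 1)*(b^2 + b - 6) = (b - 1)*(b + 3)*(b - 2)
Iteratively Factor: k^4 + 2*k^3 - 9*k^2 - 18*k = (k - 3)*(k^3 + 5*k^2 + 6*k) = (k - 3)*(k + 2)*(k^2 + 3*k) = k*(k - 3)*(k + 2)*(k + 3)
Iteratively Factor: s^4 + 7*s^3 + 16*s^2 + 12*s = (s)*(s^3 + 7*s^2 + 16*s + 12) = s*(s + 2)*(s^2 + 5*s + 6) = s*(s + 2)^2*(s + 3)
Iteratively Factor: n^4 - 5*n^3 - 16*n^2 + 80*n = (n)*(n^3 - 5*n^2 - 16*n + 80) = n*(n + 4)*(n^2 - 9*n + 20) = n*(n - 4)*(n + 4)*(n - 5)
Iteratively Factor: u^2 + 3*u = (u + 3)*(u)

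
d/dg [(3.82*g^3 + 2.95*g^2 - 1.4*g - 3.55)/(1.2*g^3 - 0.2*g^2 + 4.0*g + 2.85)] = (-4.304*g^4 + 33.92*g^3 + 56.961*g^2 + 15.395*g + 10.21)/(1.44*g^6 - 0.48*g^5 + 9.64*g^4 + 5.24*g^3 + 14.86*g^2 + 22.8*g + 8.1225)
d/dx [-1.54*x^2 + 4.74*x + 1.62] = 4.74 - 3.08*x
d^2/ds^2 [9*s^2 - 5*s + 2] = 18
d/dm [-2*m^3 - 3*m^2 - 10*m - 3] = -6*m^2 - 6*m - 10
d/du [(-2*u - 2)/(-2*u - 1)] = -2/(2*u + 1)^2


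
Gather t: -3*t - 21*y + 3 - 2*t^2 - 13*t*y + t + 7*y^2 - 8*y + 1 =-2*t^2 + t*(-13*y - 2) + 7*y^2 - 29*y + 4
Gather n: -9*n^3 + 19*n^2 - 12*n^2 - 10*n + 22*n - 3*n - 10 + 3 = -9*n^3 + 7*n^2 + 9*n - 7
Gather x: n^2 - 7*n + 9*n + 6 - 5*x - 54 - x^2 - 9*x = n^2 + 2*n - x^2 - 14*x - 48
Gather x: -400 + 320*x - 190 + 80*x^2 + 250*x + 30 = 80*x^2 + 570*x - 560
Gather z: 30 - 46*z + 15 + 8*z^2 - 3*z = 8*z^2 - 49*z + 45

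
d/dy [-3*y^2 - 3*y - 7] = -6*y - 3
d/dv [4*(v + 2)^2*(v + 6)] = 4*(v + 2)*(3*v + 14)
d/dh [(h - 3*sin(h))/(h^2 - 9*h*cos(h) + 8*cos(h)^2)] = ((1 - 3*cos(h))*(h^2 - 9*h*cos(h) + 8*cos(h)^2) - (h - 3*sin(h))*(9*h*sin(h) + 2*h - 8*sin(2*h) - 9*cos(h)))/((h - 8*cos(h))^2*(h - cos(h))^2)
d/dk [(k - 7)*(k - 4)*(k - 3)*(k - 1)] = 4*k^3 - 45*k^2 + 150*k - 145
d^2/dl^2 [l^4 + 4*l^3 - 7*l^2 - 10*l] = 12*l^2 + 24*l - 14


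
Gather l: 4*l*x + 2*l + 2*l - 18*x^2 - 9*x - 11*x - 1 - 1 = l*(4*x + 4) - 18*x^2 - 20*x - 2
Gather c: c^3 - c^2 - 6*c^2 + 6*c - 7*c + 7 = c^3 - 7*c^2 - c + 7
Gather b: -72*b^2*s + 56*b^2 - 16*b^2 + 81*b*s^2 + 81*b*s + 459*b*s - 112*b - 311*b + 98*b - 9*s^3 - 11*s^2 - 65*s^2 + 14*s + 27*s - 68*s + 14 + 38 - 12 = b^2*(40 - 72*s) + b*(81*s^2 + 540*s - 325) - 9*s^3 - 76*s^2 - 27*s + 40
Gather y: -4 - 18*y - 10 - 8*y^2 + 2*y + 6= -8*y^2 - 16*y - 8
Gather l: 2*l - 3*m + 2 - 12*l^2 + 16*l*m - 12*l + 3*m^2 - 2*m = -12*l^2 + l*(16*m - 10) + 3*m^2 - 5*m + 2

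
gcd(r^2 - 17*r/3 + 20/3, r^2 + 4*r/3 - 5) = r - 5/3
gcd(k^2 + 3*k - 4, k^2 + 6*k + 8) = k + 4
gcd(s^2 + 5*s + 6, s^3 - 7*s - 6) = s + 2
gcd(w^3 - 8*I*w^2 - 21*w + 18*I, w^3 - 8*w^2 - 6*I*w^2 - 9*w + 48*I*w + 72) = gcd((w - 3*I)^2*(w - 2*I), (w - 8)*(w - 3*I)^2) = w^2 - 6*I*w - 9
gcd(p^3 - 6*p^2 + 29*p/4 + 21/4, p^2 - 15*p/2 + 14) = p - 7/2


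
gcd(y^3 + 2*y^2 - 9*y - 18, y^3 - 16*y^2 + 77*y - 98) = 1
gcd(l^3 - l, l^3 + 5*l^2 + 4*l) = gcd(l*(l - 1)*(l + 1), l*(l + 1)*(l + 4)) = l^2 + l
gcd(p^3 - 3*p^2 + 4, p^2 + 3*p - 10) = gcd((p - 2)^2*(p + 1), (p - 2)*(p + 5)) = p - 2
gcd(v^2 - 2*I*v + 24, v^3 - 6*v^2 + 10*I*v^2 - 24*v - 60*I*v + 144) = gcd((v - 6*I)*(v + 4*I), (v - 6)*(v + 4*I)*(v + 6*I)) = v + 4*I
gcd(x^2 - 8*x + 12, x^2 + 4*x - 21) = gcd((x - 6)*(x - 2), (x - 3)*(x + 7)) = 1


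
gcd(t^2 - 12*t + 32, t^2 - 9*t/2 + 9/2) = 1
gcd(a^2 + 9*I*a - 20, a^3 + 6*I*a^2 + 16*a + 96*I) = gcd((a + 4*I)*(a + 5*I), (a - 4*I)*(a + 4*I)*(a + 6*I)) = a + 4*I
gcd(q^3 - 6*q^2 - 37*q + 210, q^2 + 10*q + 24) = q + 6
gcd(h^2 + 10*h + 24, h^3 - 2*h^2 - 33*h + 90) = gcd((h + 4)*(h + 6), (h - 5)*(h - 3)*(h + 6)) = h + 6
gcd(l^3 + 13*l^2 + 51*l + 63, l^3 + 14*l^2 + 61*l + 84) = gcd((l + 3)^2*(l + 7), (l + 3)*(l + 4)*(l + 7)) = l^2 + 10*l + 21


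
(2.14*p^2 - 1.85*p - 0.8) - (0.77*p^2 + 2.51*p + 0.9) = 1.37*p^2 - 4.36*p - 1.7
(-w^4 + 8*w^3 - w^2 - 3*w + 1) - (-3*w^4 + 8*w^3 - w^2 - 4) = 2*w^4 - 3*w + 5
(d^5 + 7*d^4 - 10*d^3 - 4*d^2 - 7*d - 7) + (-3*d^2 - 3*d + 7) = d^5 + 7*d^4 - 10*d^3 - 7*d^2 - 10*d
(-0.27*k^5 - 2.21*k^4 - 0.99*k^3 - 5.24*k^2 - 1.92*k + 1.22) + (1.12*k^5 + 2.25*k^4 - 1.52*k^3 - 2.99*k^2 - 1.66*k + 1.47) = 0.85*k^5 + 0.04*k^4 - 2.51*k^3 - 8.23*k^2 - 3.58*k + 2.69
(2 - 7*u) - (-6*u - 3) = 5 - u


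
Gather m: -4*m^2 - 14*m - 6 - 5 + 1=-4*m^2 - 14*m - 10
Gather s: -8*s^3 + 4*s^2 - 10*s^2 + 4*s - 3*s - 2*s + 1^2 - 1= -8*s^3 - 6*s^2 - s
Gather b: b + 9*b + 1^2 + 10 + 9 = 10*b + 20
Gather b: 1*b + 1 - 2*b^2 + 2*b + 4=-2*b^2 + 3*b + 5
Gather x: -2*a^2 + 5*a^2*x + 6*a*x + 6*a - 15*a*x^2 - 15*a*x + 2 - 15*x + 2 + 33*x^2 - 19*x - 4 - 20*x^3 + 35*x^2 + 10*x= -2*a^2 + 6*a - 20*x^3 + x^2*(68 - 15*a) + x*(5*a^2 - 9*a - 24)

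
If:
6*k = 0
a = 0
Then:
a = 0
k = 0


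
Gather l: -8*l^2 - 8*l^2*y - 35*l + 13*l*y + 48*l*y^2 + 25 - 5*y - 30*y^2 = l^2*(-8*y - 8) + l*(48*y^2 + 13*y - 35) - 30*y^2 - 5*y + 25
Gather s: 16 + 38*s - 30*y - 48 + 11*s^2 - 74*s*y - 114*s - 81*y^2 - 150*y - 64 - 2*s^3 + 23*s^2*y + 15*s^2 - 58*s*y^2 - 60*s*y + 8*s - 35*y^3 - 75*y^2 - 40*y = -2*s^3 + s^2*(23*y + 26) + s*(-58*y^2 - 134*y - 68) - 35*y^3 - 156*y^2 - 220*y - 96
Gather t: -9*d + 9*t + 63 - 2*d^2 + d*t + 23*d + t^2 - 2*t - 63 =-2*d^2 + 14*d + t^2 + t*(d + 7)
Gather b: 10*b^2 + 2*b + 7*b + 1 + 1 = 10*b^2 + 9*b + 2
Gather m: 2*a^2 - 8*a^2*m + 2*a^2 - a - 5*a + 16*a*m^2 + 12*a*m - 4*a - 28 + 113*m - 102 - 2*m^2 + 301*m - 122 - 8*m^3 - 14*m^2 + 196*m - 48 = 4*a^2 - 10*a - 8*m^3 + m^2*(16*a - 16) + m*(-8*a^2 + 12*a + 610) - 300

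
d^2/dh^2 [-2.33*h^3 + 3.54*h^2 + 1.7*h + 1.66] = 7.08 - 13.98*h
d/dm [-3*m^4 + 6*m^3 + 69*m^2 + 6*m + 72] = -12*m^3 + 18*m^2 + 138*m + 6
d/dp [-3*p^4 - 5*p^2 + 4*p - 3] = -12*p^3 - 10*p + 4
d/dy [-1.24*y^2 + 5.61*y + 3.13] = 5.61 - 2.48*y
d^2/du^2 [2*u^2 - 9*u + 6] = 4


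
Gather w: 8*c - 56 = 8*c - 56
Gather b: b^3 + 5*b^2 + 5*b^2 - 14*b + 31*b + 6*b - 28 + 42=b^3 + 10*b^2 + 23*b + 14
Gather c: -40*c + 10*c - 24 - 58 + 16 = -30*c - 66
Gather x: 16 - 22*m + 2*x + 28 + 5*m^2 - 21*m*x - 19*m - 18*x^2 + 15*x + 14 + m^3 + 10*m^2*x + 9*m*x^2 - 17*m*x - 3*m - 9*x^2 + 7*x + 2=m^3 + 5*m^2 - 44*m + x^2*(9*m - 27) + x*(10*m^2 - 38*m + 24) + 60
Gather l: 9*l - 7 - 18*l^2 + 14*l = -18*l^2 + 23*l - 7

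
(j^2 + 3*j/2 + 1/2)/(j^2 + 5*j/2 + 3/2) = (2*j + 1)/(2*j + 3)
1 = 1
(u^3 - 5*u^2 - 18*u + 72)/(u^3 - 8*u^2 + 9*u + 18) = (u + 4)/(u + 1)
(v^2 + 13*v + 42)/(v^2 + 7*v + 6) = (v + 7)/(v + 1)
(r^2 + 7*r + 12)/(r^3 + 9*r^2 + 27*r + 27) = (r + 4)/(r^2 + 6*r + 9)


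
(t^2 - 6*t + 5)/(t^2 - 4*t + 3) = (t - 5)/(t - 3)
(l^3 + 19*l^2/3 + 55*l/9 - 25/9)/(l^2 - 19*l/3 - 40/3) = (3*l^2 + 14*l - 5)/(3*(l - 8))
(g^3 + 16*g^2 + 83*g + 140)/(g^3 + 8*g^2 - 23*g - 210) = (g^2 + 9*g + 20)/(g^2 + g - 30)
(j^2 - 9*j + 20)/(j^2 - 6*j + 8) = (j - 5)/(j - 2)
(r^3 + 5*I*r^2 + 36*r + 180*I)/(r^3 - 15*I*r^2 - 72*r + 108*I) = (r^2 + 11*I*r - 30)/(r^2 - 9*I*r - 18)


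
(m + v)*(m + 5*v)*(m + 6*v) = m^3 + 12*m^2*v + 41*m*v^2 + 30*v^3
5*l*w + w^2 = w*(5*l + w)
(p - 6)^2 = p^2 - 12*p + 36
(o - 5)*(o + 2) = o^2 - 3*o - 10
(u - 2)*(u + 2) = u^2 - 4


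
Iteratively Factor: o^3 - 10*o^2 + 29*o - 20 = (o - 4)*(o^2 - 6*o + 5) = (o - 4)*(o - 1)*(o - 5)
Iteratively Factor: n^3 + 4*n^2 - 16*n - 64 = (n + 4)*(n^2 - 16) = (n + 4)^2*(n - 4)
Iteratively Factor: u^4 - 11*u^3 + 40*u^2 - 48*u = (u - 3)*(u^3 - 8*u^2 + 16*u) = u*(u - 3)*(u^2 - 8*u + 16) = u*(u - 4)*(u - 3)*(u - 4)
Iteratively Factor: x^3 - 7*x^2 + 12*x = (x)*(x^2 - 7*x + 12) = x*(x - 4)*(x - 3)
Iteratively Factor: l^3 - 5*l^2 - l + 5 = (l - 1)*(l^2 - 4*l - 5) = (l - 1)*(l + 1)*(l - 5)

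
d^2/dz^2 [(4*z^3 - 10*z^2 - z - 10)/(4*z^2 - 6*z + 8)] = 2*(-30*z^3 - 12*z^2 + 198*z - 91)/(8*z^6 - 36*z^5 + 102*z^4 - 171*z^3 + 204*z^2 - 144*z + 64)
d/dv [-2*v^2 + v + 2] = 1 - 4*v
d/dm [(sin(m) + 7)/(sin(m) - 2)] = -9*cos(m)/(sin(m) - 2)^2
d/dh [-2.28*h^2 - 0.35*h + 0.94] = -4.56*h - 0.35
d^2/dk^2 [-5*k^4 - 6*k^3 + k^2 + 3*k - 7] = -60*k^2 - 36*k + 2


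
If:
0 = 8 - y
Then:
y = 8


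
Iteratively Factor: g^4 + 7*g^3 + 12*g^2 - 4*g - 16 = (g + 4)*(g^3 + 3*g^2 - 4) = (g + 2)*(g + 4)*(g^2 + g - 2) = (g + 2)^2*(g + 4)*(g - 1)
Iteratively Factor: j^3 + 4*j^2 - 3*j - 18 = (j - 2)*(j^2 + 6*j + 9) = (j - 2)*(j + 3)*(j + 3)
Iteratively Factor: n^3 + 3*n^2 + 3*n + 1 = (n + 1)*(n^2 + 2*n + 1) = (n + 1)^2*(n + 1)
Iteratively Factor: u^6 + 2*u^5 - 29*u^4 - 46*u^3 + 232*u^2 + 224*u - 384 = (u + 4)*(u^5 - 2*u^4 - 21*u^3 + 38*u^2 + 80*u - 96) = (u - 1)*(u + 4)*(u^4 - u^3 - 22*u^2 + 16*u + 96) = (u - 1)*(u + 2)*(u + 4)*(u^3 - 3*u^2 - 16*u + 48) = (u - 1)*(u + 2)*(u + 4)^2*(u^2 - 7*u + 12) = (u - 3)*(u - 1)*(u + 2)*(u + 4)^2*(u - 4)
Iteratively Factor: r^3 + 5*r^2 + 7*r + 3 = (r + 3)*(r^2 + 2*r + 1) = (r + 1)*(r + 3)*(r + 1)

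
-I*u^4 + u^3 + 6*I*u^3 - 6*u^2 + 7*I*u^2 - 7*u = u*(u - 7)*(u + I)*(-I*u - I)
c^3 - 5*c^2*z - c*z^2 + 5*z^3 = (c - 5*z)*(c - z)*(c + z)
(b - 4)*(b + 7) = b^2 + 3*b - 28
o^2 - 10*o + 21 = (o - 7)*(o - 3)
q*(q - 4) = q^2 - 4*q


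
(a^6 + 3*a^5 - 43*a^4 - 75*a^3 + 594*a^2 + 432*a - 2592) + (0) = a^6 + 3*a^5 - 43*a^4 - 75*a^3 + 594*a^2 + 432*a - 2592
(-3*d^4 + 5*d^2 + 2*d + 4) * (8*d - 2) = -24*d^5 + 6*d^4 + 40*d^3 + 6*d^2 + 28*d - 8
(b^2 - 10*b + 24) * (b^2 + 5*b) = b^4 - 5*b^3 - 26*b^2 + 120*b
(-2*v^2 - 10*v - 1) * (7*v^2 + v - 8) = -14*v^4 - 72*v^3 - v^2 + 79*v + 8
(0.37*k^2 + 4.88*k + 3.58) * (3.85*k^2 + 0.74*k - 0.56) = 1.4245*k^4 + 19.0618*k^3 + 17.187*k^2 - 0.0836000000000001*k - 2.0048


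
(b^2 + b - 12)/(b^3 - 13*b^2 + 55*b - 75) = (b + 4)/(b^2 - 10*b + 25)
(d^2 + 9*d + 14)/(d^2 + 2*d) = (d + 7)/d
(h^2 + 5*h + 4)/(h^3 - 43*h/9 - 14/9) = 9*(h^2 + 5*h + 4)/(9*h^3 - 43*h - 14)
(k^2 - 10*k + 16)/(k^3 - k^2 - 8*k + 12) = (k - 8)/(k^2 + k - 6)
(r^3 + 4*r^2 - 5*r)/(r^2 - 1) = r*(r + 5)/(r + 1)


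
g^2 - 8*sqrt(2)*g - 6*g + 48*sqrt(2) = (g - 6)*(g - 8*sqrt(2))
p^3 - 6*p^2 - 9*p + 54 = (p - 6)*(p - 3)*(p + 3)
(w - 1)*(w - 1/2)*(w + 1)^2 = w^4 + w^3/2 - 3*w^2/2 - w/2 + 1/2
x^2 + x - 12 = (x - 3)*(x + 4)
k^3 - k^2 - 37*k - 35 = (k - 7)*(k + 1)*(k + 5)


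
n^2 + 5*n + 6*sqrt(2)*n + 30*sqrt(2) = (n + 5)*(n + 6*sqrt(2))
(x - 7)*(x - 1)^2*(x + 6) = x^4 - 3*x^3 - 39*x^2 + 83*x - 42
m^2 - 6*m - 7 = (m - 7)*(m + 1)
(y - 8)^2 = y^2 - 16*y + 64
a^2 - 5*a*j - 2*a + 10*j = (a - 2)*(a - 5*j)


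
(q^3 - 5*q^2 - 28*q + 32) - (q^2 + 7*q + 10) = q^3 - 6*q^2 - 35*q + 22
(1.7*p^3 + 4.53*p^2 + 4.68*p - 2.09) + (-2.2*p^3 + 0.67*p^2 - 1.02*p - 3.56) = -0.5*p^3 + 5.2*p^2 + 3.66*p - 5.65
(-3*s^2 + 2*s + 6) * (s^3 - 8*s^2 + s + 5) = -3*s^5 + 26*s^4 - 13*s^3 - 61*s^2 + 16*s + 30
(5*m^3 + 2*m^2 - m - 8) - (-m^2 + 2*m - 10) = 5*m^3 + 3*m^2 - 3*m + 2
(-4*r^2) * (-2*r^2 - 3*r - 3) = 8*r^4 + 12*r^3 + 12*r^2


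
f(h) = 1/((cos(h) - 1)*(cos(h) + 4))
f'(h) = sin(h)/((cos(h) - 1)*(cos(h) + 4)^2) + sin(h)/((cos(h) - 1)^2*(cos(h) + 4))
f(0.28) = -5.18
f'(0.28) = 36.44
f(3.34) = -0.17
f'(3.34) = -0.01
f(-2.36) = -0.18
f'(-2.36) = -0.04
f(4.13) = -0.19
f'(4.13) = -0.06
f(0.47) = -1.89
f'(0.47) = 7.70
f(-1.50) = -0.26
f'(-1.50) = -0.22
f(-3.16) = -0.17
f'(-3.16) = 0.00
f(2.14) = -0.19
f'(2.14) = 0.06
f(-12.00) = -1.32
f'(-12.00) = 4.40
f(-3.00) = -0.17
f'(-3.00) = 0.00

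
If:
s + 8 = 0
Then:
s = -8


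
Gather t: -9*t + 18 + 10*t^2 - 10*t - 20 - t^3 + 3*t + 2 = -t^3 + 10*t^2 - 16*t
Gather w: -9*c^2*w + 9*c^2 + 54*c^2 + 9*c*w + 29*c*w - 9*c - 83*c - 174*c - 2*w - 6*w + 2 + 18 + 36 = 63*c^2 - 266*c + w*(-9*c^2 + 38*c - 8) + 56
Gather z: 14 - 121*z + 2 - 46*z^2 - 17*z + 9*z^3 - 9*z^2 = 9*z^3 - 55*z^2 - 138*z + 16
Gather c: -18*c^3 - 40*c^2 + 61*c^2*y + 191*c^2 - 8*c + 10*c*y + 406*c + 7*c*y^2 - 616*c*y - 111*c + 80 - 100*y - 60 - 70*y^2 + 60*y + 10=-18*c^3 + c^2*(61*y + 151) + c*(7*y^2 - 606*y + 287) - 70*y^2 - 40*y + 30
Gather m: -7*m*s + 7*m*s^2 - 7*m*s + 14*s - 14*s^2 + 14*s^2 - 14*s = m*(7*s^2 - 14*s)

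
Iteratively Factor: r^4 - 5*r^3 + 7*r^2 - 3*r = (r - 1)*(r^3 - 4*r^2 + 3*r) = (r - 1)^2*(r^2 - 3*r) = (r - 3)*(r - 1)^2*(r)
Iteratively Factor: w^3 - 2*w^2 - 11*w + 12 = (w - 4)*(w^2 + 2*w - 3) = (w - 4)*(w - 1)*(w + 3)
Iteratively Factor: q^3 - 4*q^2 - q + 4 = (q - 4)*(q^2 - 1) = (q - 4)*(q + 1)*(q - 1)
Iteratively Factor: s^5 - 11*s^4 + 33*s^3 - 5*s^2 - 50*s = (s - 2)*(s^4 - 9*s^3 + 15*s^2 + 25*s) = (s - 5)*(s - 2)*(s^3 - 4*s^2 - 5*s) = (s - 5)^2*(s - 2)*(s^2 + s) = (s - 5)^2*(s - 2)*(s + 1)*(s)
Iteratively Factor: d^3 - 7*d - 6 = (d + 2)*(d^2 - 2*d - 3) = (d + 1)*(d + 2)*(d - 3)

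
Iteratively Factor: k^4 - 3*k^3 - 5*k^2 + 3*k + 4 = (k - 1)*(k^3 - 2*k^2 - 7*k - 4) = (k - 1)*(k + 1)*(k^2 - 3*k - 4) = (k - 4)*(k - 1)*(k + 1)*(k + 1)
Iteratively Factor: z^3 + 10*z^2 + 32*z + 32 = (z + 4)*(z^2 + 6*z + 8) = (z + 4)^2*(z + 2)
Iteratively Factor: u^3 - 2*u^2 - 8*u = (u - 4)*(u^2 + 2*u) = u*(u - 4)*(u + 2)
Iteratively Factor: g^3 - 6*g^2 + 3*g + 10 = (g - 2)*(g^2 - 4*g - 5) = (g - 5)*(g - 2)*(g + 1)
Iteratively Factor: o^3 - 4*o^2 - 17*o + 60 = (o - 3)*(o^2 - o - 20) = (o - 5)*(o - 3)*(o + 4)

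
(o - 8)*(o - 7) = o^2 - 15*o + 56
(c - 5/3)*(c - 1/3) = c^2 - 2*c + 5/9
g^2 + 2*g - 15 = (g - 3)*(g + 5)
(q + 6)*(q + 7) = q^2 + 13*q + 42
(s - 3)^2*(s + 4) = s^3 - 2*s^2 - 15*s + 36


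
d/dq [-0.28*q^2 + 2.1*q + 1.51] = 2.1 - 0.56*q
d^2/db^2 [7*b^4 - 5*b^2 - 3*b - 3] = 84*b^2 - 10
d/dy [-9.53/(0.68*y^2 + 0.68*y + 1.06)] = (12.9608*y + 6.4804)/(0.68*y^2 + 0.68*y + 1.06)^2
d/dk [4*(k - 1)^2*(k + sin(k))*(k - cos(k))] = (4*k - 4)*((k - 1)*(k + sin(k))*(sin(k) + 1) + (k - 1)*(k - cos(k))*(cos(k) + 1) + 2*(k + sin(k))*(k - cos(k)))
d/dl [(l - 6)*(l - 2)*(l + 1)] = 3*l^2 - 14*l + 4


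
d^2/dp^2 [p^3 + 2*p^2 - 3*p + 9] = 6*p + 4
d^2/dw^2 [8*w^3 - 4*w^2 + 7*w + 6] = 48*w - 8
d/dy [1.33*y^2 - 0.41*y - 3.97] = 2.66*y - 0.41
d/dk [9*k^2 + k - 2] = 18*k + 1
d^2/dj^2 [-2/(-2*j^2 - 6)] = 6*(j^2 - 1)/(j^2 + 3)^3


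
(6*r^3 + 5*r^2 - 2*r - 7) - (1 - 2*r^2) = 6*r^3 + 7*r^2 - 2*r - 8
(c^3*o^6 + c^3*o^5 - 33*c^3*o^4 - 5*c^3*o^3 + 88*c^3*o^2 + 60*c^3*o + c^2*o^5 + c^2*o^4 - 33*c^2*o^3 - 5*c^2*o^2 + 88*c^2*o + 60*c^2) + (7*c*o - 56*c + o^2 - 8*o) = c^3*o^6 + c^3*o^5 - 33*c^3*o^4 - 5*c^3*o^3 + 88*c^3*o^2 + 60*c^3*o + c^2*o^5 + c^2*o^4 - 33*c^2*o^3 - 5*c^2*o^2 + 88*c^2*o + 60*c^2 + 7*c*o - 56*c + o^2 - 8*o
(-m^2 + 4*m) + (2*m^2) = m^2 + 4*m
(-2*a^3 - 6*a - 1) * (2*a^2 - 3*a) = -4*a^5 + 6*a^4 - 12*a^3 + 16*a^2 + 3*a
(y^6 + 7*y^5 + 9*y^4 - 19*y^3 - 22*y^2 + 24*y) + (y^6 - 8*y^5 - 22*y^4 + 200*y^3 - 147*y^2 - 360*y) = 2*y^6 - y^5 - 13*y^4 + 181*y^3 - 169*y^2 - 336*y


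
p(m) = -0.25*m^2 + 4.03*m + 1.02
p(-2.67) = -11.52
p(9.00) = 17.04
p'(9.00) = -0.47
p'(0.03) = 4.02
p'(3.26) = 2.40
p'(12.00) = -1.97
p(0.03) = 1.14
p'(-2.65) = 5.36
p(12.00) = 13.38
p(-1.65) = -6.31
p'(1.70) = 3.18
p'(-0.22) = 4.14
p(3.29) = 11.57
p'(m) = 4.03 - 0.5*m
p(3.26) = 11.50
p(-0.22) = 0.12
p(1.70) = 7.15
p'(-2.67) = 5.36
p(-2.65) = -11.42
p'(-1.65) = 4.86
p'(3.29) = 2.38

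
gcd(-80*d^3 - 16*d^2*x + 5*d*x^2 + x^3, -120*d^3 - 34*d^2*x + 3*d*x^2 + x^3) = 20*d^2 + 9*d*x + x^2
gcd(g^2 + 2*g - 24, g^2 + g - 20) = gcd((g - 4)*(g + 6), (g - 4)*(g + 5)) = g - 4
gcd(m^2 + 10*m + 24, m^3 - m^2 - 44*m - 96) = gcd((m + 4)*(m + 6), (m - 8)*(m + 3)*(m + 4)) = m + 4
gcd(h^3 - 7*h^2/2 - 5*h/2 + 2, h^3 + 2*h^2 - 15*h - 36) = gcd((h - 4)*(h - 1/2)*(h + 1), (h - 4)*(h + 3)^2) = h - 4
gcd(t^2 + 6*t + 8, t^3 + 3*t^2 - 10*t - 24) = t^2 + 6*t + 8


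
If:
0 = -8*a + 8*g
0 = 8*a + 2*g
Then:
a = 0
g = 0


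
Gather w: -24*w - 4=-24*w - 4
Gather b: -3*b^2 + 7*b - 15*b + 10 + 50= -3*b^2 - 8*b + 60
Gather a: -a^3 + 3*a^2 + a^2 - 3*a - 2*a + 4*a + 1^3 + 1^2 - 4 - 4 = -a^3 + 4*a^2 - a - 6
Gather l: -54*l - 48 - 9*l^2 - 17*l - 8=-9*l^2 - 71*l - 56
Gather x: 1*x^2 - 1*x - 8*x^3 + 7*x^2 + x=-8*x^3 + 8*x^2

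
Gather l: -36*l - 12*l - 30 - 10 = -48*l - 40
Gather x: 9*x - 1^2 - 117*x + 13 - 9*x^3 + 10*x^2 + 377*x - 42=-9*x^3 + 10*x^2 + 269*x - 30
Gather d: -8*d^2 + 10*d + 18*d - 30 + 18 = -8*d^2 + 28*d - 12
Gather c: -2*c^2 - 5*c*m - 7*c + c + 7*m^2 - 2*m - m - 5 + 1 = -2*c^2 + c*(-5*m - 6) + 7*m^2 - 3*m - 4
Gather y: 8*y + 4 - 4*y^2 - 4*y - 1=-4*y^2 + 4*y + 3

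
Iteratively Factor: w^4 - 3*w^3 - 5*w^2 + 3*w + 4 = (w + 1)*(w^3 - 4*w^2 - w + 4) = (w - 1)*(w + 1)*(w^2 - 3*w - 4) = (w - 1)*(w + 1)^2*(w - 4)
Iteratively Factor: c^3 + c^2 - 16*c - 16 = (c - 4)*(c^2 + 5*c + 4) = (c - 4)*(c + 4)*(c + 1)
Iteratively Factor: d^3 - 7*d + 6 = (d - 1)*(d^2 + d - 6) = (d - 1)*(d + 3)*(d - 2)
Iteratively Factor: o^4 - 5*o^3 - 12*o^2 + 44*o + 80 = (o + 2)*(o^3 - 7*o^2 + 2*o + 40) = (o - 4)*(o + 2)*(o^2 - 3*o - 10) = (o - 5)*(o - 4)*(o + 2)*(o + 2)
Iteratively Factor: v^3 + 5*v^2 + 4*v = (v + 1)*(v^2 + 4*v) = (v + 1)*(v + 4)*(v)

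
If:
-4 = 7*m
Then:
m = -4/7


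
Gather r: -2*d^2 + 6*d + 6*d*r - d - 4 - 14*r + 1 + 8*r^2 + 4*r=-2*d^2 + 5*d + 8*r^2 + r*(6*d - 10) - 3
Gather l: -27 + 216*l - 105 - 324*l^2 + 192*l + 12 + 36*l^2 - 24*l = -288*l^2 + 384*l - 120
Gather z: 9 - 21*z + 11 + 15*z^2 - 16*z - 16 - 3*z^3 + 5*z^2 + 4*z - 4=-3*z^3 + 20*z^2 - 33*z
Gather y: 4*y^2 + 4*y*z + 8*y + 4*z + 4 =4*y^2 + y*(4*z + 8) + 4*z + 4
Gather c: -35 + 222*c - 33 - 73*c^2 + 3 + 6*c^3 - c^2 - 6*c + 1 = 6*c^3 - 74*c^2 + 216*c - 64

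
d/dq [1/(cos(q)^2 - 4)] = 2*sin(q)*cos(q)/(cos(q)^2 - 4)^2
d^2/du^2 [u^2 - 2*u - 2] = 2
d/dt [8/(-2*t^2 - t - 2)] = 8*(4*t + 1)/(2*t^2 + t + 2)^2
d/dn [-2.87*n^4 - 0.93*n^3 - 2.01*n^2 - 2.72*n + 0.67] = -11.48*n^3 - 2.79*n^2 - 4.02*n - 2.72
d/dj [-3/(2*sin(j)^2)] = 3*cos(j)/sin(j)^3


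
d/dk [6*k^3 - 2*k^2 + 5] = 2*k*(9*k - 2)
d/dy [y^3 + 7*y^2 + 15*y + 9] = 3*y^2 + 14*y + 15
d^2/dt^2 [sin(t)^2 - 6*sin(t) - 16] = 6*sin(t) + 2*cos(2*t)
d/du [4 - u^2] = -2*u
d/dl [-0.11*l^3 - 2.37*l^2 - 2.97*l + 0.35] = -0.33*l^2 - 4.74*l - 2.97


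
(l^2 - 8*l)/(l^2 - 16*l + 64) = l/(l - 8)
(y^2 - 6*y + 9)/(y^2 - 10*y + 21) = (y - 3)/(y - 7)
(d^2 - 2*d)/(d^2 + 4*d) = (d - 2)/(d + 4)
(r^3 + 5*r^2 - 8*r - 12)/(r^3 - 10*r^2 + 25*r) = (r^3 + 5*r^2 - 8*r - 12)/(r*(r^2 - 10*r + 25))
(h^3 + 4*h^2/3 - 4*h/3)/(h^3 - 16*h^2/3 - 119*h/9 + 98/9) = 3*h*(h + 2)/(3*h^2 - 14*h - 49)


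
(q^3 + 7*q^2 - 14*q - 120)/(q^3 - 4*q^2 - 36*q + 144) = (q + 5)/(q - 6)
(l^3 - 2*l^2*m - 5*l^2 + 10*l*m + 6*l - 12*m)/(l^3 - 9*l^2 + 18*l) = (l^2 - 2*l*m - 2*l + 4*m)/(l*(l - 6))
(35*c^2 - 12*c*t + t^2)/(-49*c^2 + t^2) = (-5*c + t)/(7*c + t)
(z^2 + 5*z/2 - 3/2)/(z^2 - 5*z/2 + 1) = (z + 3)/(z - 2)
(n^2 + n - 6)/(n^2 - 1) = (n^2 + n - 6)/(n^2 - 1)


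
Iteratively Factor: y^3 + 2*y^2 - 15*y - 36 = (y + 3)*(y^2 - y - 12) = (y + 3)^2*(y - 4)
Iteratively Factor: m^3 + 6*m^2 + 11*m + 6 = (m + 1)*(m^2 + 5*m + 6) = (m + 1)*(m + 2)*(m + 3)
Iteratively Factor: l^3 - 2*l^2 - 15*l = (l)*(l^2 - 2*l - 15) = l*(l - 5)*(l + 3)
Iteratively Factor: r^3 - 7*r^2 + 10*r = (r)*(r^2 - 7*r + 10) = r*(r - 5)*(r - 2)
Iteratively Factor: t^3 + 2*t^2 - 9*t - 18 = (t + 3)*(t^2 - t - 6) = (t - 3)*(t + 3)*(t + 2)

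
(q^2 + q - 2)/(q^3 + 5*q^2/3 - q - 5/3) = 3*(q + 2)/(3*q^2 + 8*q + 5)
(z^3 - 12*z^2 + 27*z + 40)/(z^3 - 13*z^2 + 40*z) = (z + 1)/z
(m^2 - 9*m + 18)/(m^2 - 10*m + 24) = (m - 3)/(m - 4)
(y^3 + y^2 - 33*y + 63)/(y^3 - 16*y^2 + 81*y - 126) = (y^2 + 4*y - 21)/(y^2 - 13*y + 42)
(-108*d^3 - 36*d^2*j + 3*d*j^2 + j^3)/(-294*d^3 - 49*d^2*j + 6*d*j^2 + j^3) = (18*d^2 + 3*d*j - j^2)/(49*d^2 - j^2)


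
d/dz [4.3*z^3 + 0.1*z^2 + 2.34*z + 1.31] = 12.9*z^2 + 0.2*z + 2.34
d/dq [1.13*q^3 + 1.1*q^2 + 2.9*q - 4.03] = 3.39*q^2 + 2.2*q + 2.9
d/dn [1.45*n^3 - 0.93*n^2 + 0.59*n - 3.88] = 4.35*n^2 - 1.86*n + 0.59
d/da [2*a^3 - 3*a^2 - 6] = 6*a*(a - 1)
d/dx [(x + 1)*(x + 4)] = 2*x + 5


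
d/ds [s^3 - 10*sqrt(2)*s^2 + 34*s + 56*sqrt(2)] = 3*s^2 - 20*sqrt(2)*s + 34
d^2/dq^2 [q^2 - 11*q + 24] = 2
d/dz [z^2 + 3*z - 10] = 2*z + 3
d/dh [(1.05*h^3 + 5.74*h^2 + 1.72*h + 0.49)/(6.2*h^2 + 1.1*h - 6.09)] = (6.51*h^4 + 2.31*h^3 - 23.5335*h^2 - 75.9892*h - 11.0138)/(38.44*h^4 + 13.64*h^3 - 74.306*h^2 - 13.398*h + 37.0881)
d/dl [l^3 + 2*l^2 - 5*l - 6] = 3*l^2 + 4*l - 5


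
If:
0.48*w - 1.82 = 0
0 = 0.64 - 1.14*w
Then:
No Solution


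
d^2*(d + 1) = d^3 + d^2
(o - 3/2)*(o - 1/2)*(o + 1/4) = o^3 - 7*o^2/4 + o/4 + 3/16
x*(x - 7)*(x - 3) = x^3 - 10*x^2 + 21*x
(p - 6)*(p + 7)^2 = p^3 + 8*p^2 - 35*p - 294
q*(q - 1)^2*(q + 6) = q^4 + 4*q^3 - 11*q^2 + 6*q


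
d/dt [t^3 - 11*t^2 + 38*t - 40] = 3*t^2 - 22*t + 38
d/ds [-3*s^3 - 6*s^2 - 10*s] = -9*s^2 - 12*s - 10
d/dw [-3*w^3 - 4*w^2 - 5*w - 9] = -9*w^2 - 8*w - 5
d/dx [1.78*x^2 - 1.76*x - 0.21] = 3.56*x - 1.76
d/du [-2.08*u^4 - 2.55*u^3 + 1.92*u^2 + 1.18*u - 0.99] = -8.32*u^3 - 7.65*u^2 + 3.84*u + 1.18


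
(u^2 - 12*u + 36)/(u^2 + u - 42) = (u - 6)/(u + 7)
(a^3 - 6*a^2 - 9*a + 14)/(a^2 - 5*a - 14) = a - 1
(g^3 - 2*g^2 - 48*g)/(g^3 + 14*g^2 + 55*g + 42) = g*(g - 8)/(g^2 + 8*g + 7)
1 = 1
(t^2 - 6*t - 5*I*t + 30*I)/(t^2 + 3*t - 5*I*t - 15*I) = (t - 6)/(t + 3)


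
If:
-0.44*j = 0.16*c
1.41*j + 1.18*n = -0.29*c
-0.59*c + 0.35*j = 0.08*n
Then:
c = 0.00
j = 0.00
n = 0.00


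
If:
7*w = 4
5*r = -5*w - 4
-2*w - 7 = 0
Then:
No Solution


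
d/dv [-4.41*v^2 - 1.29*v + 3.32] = -8.82*v - 1.29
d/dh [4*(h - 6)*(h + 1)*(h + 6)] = 12*h^2 + 8*h - 144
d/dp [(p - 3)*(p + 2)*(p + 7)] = 3*p^2 + 12*p - 13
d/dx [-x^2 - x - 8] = -2*x - 1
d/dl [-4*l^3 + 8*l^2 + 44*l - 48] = -12*l^2 + 16*l + 44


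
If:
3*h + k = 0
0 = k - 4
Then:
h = -4/3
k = 4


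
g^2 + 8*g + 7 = (g + 1)*(g + 7)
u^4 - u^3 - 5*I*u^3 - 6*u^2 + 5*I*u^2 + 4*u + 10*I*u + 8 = (u - 2)*(u + 1)*(u - 4*I)*(u - I)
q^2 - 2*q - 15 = (q - 5)*(q + 3)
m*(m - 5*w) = m^2 - 5*m*w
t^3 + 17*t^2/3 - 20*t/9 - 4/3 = (t - 2/3)*(t + 1/3)*(t + 6)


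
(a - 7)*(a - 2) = a^2 - 9*a + 14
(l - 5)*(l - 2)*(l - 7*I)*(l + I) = l^4 - 7*l^3 - 6*I*l^3 + 17*l^2 + 42*I*l^2 - 49*l - 60*I*l + 70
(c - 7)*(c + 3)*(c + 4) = c^3 - 37*c - 84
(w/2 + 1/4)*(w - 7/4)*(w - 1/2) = w^3/2 - 7*w^2/8 - w/8 + 7/32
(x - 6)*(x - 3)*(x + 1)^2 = x^4 - 7*x^3 + x^2 + 27*x + 18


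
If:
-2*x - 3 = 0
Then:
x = -3/2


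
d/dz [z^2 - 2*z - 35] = 2*z - 2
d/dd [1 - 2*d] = -2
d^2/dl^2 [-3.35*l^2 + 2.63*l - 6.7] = -6.70000000000000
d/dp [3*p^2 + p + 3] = 6*p + 1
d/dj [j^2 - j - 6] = 2*j - 1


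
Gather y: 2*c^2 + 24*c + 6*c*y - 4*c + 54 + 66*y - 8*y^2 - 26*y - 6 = 2*c^2 + 20*c - 8*y^2 + y*(6*c + 40) + 48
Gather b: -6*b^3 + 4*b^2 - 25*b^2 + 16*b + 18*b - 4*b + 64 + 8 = -6*b^3 - 21*b^2 + 30*b + 72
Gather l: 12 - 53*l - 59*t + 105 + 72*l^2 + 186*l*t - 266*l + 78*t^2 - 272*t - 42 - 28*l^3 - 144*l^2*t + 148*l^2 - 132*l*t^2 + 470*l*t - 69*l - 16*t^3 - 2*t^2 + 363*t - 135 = -28*l^3 + l^2*(220 - 144*t) + l*(-132*t^2 + 656*t - 388) - 16*t^3 + 76*t^2 + 32*t - 60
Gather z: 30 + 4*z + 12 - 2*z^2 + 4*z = -2*z^2 + 8*z + 42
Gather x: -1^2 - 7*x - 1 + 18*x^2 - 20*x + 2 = 18*x^2 - 27*x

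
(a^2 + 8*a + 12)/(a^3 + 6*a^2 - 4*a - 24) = 1/(a - 2)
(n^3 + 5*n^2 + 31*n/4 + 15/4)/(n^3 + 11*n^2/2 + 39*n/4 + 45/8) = 2*(n + 1)/(2*n + 3)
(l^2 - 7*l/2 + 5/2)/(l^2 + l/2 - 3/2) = (2*l - 5)/(2*l + 3)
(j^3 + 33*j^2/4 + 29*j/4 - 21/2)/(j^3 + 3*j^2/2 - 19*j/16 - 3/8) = 4*(j + 7)/(4*j + 1)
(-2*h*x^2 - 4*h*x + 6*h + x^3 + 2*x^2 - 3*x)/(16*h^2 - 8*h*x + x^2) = (-2*h*x^2 - 4*h*x + 6*h + x^3 + 2*x^2 - 3*x)/(16*h^2 - 8*h*x + x^2)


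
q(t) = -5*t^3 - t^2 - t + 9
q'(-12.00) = -2137.00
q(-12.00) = 8517.00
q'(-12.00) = -2137.00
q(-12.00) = 8517.00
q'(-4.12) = -247.38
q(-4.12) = 345.82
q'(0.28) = -2.74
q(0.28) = 8.53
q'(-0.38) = -2.41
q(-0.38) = 9.51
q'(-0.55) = -4.44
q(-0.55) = 10.08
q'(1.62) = -43.61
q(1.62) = -16.50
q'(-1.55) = -33.94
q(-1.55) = 26.77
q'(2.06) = -68.77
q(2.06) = -41.01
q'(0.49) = -5.58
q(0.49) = 7.68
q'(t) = -15*t^2 - 2*t - 1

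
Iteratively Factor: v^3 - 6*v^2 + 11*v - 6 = (v - 2)*(v^2 - 4*v + 3) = (v - 2)*(v - 1)*(v - 3)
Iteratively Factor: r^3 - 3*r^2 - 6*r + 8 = (r - 4)*(r^2 + r - 2) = (r - 4)*(r + 2)*(r - 1)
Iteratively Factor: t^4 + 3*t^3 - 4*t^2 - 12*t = (t)*(t^3 + 3*t^2 - 4*t - 12) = t*(t - 2)*(t^2 + 5*t + 6) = t*(t - 2)*(t + 2)*(t + 3)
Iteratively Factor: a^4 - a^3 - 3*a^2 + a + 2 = (a - 1)*(a^3 - 3*a - 2) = (a - 1)*(a + 1)*(a^2 - a - 2) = (a - 2)*(a - 1)*(a + 1)*(a + 1)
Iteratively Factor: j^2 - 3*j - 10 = (j + 2)*(j - 5)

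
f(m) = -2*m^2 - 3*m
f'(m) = -4*m - 3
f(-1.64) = -0.46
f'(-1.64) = 3.56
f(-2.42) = -4.45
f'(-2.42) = 6.68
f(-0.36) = 0.82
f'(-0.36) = -1.56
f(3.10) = -28.52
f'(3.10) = -15.40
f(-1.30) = 0.52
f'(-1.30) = 2.20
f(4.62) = -56.55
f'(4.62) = -21.48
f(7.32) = -129.12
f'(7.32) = -32.28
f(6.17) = -94.65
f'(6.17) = -27.68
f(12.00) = -324.00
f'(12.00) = -51.00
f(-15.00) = -405.00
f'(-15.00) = 57.00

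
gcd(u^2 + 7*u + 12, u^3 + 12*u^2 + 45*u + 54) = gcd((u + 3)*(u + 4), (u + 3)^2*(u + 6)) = u + 3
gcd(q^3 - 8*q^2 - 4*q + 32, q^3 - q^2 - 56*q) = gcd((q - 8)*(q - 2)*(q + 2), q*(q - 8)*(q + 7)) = q - 8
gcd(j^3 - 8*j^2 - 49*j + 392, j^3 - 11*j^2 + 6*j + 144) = j - 8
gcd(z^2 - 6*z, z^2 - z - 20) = 1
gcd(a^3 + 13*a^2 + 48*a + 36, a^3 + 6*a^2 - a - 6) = a^2 + 7*a + 6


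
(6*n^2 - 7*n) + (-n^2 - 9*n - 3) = 5*n^2 - 16*n - 3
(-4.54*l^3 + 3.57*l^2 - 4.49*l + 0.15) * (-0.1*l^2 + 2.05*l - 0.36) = 0.454*l^5 - 9.664*l^4 + 9.4019*l^3 - 10.5047*l^2 + 1.9239*l - 0.054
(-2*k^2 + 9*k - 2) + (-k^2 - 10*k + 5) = -3*k^2 - k + 3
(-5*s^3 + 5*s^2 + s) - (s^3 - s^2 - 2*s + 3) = -6*s^3 + 6*s^2 + 3*s - 3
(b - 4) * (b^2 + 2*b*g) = b^3 + 2*b^2*g - 4*b^2 - 8*b*g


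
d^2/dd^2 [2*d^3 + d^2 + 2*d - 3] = 12*d + 2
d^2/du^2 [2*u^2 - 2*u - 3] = 4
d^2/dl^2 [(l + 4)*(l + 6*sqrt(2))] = 2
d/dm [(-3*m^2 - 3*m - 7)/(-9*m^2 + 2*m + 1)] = 11*(-3*m^2 - 12*m + 1)/(81*m^4 - 36*m^3 - 14*m^2 + 4*m + 1)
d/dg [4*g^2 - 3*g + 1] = 8*g - 3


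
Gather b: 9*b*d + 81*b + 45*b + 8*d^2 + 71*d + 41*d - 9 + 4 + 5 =b*(9*d + 126) + 8*d^2 + 112*d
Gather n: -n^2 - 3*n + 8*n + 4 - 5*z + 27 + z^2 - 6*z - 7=-n^2 + 5*n + z^2 - 11*z + 24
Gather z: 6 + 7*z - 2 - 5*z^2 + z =-5*z^2 + 8*z + 4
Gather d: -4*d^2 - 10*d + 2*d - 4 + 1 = -4*d^2 - 8*d - 3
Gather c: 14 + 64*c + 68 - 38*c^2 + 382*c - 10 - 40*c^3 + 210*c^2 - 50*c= -40*c^3 + 172*c^2 + 396*c + 72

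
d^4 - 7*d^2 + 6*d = d*(d - 2)*(d - 1)*(d + 3)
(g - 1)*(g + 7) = g^2 + 6*g - 7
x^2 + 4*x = x*(x + 4)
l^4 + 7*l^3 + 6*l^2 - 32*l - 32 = (l - 2)*(l + 1)*(l + 4)^2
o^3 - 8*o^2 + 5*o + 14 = (o - 7)*(o - 2)*(o + 1)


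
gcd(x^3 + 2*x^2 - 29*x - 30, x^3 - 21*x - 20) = x^2 - 4*x - 5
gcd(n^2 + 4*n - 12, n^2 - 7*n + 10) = n - 2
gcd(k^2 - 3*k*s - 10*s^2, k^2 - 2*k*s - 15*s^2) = -k + 5*s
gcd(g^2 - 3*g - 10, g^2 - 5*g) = g - 5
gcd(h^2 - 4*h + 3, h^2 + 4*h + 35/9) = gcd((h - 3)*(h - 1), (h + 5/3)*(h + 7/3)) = 1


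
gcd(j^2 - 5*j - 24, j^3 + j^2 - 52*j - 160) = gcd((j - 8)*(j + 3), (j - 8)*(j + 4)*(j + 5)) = j - 8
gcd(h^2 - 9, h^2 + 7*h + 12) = h + 3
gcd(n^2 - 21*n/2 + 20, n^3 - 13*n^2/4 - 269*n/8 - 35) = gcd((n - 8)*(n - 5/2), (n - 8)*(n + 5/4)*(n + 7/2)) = n - 8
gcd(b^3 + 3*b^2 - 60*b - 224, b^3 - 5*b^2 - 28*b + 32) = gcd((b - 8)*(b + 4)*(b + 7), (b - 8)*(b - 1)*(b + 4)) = b^2 - 4*b - 32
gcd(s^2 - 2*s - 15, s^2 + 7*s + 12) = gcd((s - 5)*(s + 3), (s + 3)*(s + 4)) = s + 3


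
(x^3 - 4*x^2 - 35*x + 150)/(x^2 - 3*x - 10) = (x^2 + x - 30)/(x + 2)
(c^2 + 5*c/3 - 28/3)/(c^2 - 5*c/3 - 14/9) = 3*(c + 4)/(3*c + 2)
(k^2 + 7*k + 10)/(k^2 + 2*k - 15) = (k + 2)/(k - 3)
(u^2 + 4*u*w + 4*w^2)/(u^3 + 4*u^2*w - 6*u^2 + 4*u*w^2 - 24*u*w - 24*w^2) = 1/(u - 6)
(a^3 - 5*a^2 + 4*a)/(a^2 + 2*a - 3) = a*(a - 4)/(a + 3)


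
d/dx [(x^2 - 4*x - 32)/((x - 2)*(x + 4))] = 6/(x^2 - 4*x + 4)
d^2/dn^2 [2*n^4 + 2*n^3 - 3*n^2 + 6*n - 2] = 24*n^2 + 12*n - 6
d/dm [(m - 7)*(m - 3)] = 2*m - 10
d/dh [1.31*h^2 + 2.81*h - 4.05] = 2.62*h + 2.81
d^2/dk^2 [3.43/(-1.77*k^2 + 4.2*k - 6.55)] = (21.491694*k^2 - 50.99724*k - 3.43*(3.54*k - 4.2)*(7.08*k - 8.4) + 79.53141)/(1.77*k^2 - 4.2*k + 6.55)^3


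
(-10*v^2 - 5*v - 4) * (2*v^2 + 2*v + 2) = -20*v^4 - 30*v^3 - 38*v^2 - 18*v - 8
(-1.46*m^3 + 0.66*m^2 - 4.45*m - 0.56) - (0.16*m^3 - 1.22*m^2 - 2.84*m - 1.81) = -1.62*m^3 + 1.88*m^2 - 1.61*m + 1.25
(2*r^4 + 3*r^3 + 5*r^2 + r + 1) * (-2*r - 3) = -4*r^5 - 12*r^4 - 19*r^3 - 17*r^2 - 5*r - 3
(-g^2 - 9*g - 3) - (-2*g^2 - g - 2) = g^2 - 8*g - 1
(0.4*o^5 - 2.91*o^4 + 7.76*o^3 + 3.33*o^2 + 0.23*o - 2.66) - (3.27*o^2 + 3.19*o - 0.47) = 0.4*o^5 - 2.91*o^4 + 7.76*o^3 + 0.0600000000000001*o^2 - 2.96*o - 2.19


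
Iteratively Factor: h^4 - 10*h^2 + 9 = (h + 3)*(h^3 - 3*h^2 - h + 3) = (h - 1)*(h + 3)*(h^2 - 2*h - 3) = (h - 1)*(h + 1)*(h + 3)*(h - 3)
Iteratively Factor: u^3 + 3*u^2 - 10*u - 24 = (u - 3)*(u^2 + 6*u + 8) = (u - 3)*(u + 4)*(u + 2)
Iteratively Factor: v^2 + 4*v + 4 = (v + 2)*(v + 2)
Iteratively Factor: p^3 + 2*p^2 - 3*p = (p)*(p^2 + 2*p - 3) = p*(p - 1)*(p + 3)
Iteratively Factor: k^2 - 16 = (k - 4)*(k + 4)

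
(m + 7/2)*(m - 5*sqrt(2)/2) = m^2 - 5*sqrt(2)*m/2 + 7*m/2 - 35*sqrt(2)/4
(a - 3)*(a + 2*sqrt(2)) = a^2 - 3*a + 2*sqrt(2)*a - 6*sqrt(2)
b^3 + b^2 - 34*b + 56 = (b - 4)*(b - 2)*(b + 7)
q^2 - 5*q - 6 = (q - 6)*(q + 1)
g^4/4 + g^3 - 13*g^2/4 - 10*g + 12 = (g/4 + 1)*(g - 3)*(g - 1)*(g + 4)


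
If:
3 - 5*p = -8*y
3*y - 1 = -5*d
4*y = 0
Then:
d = 1/5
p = 3/5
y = 0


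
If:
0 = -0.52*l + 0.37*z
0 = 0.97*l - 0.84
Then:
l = 0.87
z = 1.22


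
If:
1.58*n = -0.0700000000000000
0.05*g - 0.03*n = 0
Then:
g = -0.03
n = -0.04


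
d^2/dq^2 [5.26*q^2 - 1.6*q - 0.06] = 10.5200000000000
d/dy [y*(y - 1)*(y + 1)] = 3*y^2 - 1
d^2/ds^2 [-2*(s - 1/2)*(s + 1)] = -4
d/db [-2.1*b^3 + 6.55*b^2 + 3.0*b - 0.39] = -6.3*b^2 + 13.1*b + 3.0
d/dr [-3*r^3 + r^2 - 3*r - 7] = -9*r^2 + 2*r - 3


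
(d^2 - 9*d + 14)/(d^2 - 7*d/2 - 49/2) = 2*(d - 2)/(2*d + 7)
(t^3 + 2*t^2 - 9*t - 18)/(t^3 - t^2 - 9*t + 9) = (t + 2)/(t - 1)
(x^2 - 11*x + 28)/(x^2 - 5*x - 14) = (x - 4)/(x + 2)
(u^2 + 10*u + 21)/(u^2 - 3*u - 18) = (u + 7)/(u - 6)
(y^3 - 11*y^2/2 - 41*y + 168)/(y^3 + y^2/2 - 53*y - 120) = (2*y - 7)/(2*y + 5)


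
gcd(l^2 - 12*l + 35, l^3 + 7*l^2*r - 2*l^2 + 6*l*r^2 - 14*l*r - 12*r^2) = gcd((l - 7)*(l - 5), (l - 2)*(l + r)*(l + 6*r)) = 1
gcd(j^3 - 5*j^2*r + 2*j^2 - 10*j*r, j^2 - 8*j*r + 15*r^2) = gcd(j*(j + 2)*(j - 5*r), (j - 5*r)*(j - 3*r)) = -j + 5*r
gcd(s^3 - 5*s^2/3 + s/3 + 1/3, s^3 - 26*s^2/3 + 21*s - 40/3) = s - 1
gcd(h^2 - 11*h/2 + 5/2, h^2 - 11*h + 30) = h - 5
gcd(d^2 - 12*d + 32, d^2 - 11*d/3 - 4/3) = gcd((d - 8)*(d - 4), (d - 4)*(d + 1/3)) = d - 4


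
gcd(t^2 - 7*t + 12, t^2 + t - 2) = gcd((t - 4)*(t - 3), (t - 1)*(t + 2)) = 1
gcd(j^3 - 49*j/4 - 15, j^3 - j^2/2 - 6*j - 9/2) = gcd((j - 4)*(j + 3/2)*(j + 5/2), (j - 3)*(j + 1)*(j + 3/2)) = j + 3/2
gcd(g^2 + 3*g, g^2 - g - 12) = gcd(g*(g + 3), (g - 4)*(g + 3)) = g + 3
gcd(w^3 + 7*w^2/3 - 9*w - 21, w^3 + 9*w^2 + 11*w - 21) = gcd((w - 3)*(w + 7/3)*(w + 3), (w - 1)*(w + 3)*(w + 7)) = w + 3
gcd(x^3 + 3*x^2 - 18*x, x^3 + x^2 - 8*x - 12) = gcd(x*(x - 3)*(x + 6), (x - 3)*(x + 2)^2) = x - 3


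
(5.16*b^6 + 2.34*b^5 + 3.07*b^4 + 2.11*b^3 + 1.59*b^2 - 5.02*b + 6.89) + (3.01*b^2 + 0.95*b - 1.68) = 5.16*b^6 + 2.34*b^5 + 3.07*b^4 + 2.11*b^3 + 4.6*b^2 - 4.07*b + 5.21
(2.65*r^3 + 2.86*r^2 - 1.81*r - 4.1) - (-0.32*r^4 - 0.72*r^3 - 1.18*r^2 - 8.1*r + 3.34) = 0.32*r^4 + 3.37*r^3 + 4.04*r^2 + 6.29*r - 7.44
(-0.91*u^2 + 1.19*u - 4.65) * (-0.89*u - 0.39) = 0.8099*u^3 - 0.7042*u^2 + 3.6744*u + 1.8135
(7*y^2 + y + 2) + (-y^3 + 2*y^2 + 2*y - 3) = -y^3 + 9*y^2 + 3*y - 1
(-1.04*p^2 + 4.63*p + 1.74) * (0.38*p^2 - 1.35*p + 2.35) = -0.3952*p^4 + 3.1634*p^3 - 8.0333*p^2 + 8.5315*p + 4.089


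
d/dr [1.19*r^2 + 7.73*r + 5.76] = 2.38*r + 7.73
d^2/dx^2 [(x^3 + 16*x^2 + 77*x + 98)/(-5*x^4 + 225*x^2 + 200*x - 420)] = 2*(-x^6 - 42*x^5 - 333*x^4 + 530*x^3 + 8715*x^2 - 9408*x - 112357)/(5*(x^9 - 6*x^8 - 111*x^7 + 610*x^6 + 4047*x^5 - 19914*x^4 - 42965*x^3 + 201222*x^2 - 216972*x + 74088))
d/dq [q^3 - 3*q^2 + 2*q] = 3*q^2 - 6*q + 2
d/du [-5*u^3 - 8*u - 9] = -15*u^2 - 8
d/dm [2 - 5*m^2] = -10*m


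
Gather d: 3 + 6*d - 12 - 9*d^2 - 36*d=-9*d^2 - 30*d - 9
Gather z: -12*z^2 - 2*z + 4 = -12*z^2 - 2*z + 4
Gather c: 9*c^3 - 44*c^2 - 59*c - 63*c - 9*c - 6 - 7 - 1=9*c^3 - 44*c^2 - 131*c - 14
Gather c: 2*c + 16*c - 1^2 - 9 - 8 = 18*c - 18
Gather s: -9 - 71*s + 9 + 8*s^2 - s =8*s^2 - 72*s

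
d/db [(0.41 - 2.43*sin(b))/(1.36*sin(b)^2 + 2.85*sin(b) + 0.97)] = (3.3048*sin(b)^2 - 1.1152*sin(b) - 3.5256)*cos(b)/(1.8496*sin(b)^4 + 7.752*sin(b)^3 + 10.7609*sin(b)^2 + 5.529*sin(b) + 0.9409)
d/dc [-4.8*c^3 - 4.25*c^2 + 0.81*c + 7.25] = -14.4*c^2 - 8.5*c + 0.81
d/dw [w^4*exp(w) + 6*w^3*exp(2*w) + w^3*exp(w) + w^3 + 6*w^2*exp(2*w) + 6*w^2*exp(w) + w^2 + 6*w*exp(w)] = w^4*exp(w) + 12*w^3*exp(2*w) + 5*w^3*exp(w) + 30*w^2*exp(2*w) + 9*w^2*exp(w) + 3*w^2 + 12*w*exp(2*w) + 18*w*exp(w) + 2*w + 6*exp(w)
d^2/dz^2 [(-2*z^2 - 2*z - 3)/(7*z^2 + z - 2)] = 6*(-28*z^3 - 175*z^2 - 49*z - 19)/(343*z^6 + 147*z^5 - 273*z^4 - 83*z^3 + 78*z^2 + 12*z - 8)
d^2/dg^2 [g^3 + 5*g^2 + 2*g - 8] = 6*g + 10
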